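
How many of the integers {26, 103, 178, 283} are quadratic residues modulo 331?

3

(26/331) = +1 → QR.
(103/331) = +1 → QR.
(178/331) = -1 → non-residue.
(283/331) = +1 → QR.
Total quadratic residues among the 4: 3.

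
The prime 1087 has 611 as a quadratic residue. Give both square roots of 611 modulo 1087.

365, 722

Since 1087 ≡ 3 (mod 4), a square root of 611 is 611^((1087+1)/4) = 611^272 mod 1087.
Repeated squaring: 611^2≡480, 611^4≡1043, 611^8≡849, 611^16≡120, 611^32≡269, 611^64≡619, 611^128≡537, 611^256≡314 (mod 1087).
611^272 = 611^(256+16) ≡ 722 (mod 1087).
Check: 722² = 521284 ≡ 611 (mod 1087). The two roots are 365 and 722.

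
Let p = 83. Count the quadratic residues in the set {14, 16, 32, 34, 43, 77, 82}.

2

(14/83) = -1 → non-residue.
(16/83) = +1 → QR.
(32/83) = -1 → non-residue.
(34/83) = -1 → non-residue.
(43/83) = -1 → non-residue.
(77/83) = +1 → QR.
(82/83) = -1 → non-residue.
Total quadratic residues among the 7: 2.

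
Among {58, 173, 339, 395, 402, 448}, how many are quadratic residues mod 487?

3

(58/487) = +1 → QR.
(173/487) = -1 → non-residue.
(339/487) = +1 → QR.
(395/487) = +1 → QR.
(402/487) = -1 → non-residue.
(448/487) = -1 → non-residue.
Total quadratic residues among the 6: 3.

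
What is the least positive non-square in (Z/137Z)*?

3

(2/137) = +1, so 2 is a residue.
(3/137) = −1, so 3 is the smallest positive non-residue mod 137.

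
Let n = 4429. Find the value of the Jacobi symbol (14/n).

1

Pull out 2: since 4429 ≡ 5 (mod 8), (2/4429) = -1.
Reciprocity: 7 ≡ 3 and 4429 ≡ 1 (mod 4), so (7/4429) = +(4429/7).
Reduce top mod 7: now compute (5/7).
Reciprocity: 5 ≡ 1 and 7 ≡ 3 (mod 4), so (5/7) = +(7/5).
Reduce top mod 5: now compute (2/5).
Pull out 2: since 5 ≡ 5 (mod 8), (2/5) = -1.
Reached (1/5) = 1. Collecting the sign flips along the way, the symbol is +1.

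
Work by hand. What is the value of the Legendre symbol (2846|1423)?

First reduce: 2846 ≡ 0 (mod 1423).
Top reduces to 0: gcd > 1, so the symbol is 0.

0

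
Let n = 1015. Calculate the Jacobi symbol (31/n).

Reciprocity: 31 ≡ 3 and 1015 ≡ 3 (mod 4), so (31/1015) = −(1015/31).
Reduce top mod 31: now compute (23/31).
Reciprocity: 23 ≡ 3 and 31 ≡ 3 (mod 4), so (23/31) = −(31/23).
Reduce top mod 23: now compute (8/23).
Pull out 2^3: since 23 ≡ 7 (mod 8), (2/23) = +1, so (2/23)^3 = +1.
Reached (1/23) = 1. Collecting the sign flips along the way, the symbol is +1.

1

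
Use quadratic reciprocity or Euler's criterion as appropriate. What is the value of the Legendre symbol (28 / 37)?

1

Pull out 2^2: since 37 ≡ 5 (mod 8), (2/37) = -1, so (2/37)^2 = +1.
Reciprocity: 7 ≡ 3 and 37 ≡ 1 (mod 4), so (7/37) = +(37/7).
Reduce top mod 7: now compute (2/7).
Pull out 2: since 7 ≡ 7 (mod 8), (2/7) = +1.
Reached (1/7) = 1. Collecting the sign flips along the way, the symbol is +1.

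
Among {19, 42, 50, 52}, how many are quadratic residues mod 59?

1

(19/59) = +1 → QR.
(42/59) = -1 → non-residue.
(50/59) = -1 → non-residue.
(52/59) = -1 → non-residue.
Total quadratic residues among the 4: 1.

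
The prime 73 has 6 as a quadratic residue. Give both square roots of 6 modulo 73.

73 ≡ 1 (mod 4), so we find a root by search.
Trying successive values, 15² = 225 ≡ 6 (mod 73). The other root is 73 − 15 = 58.

15, 58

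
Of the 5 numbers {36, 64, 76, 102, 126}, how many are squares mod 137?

(36/137) = +1 → QR.
(64/137) = +1 → QR.
(76/137) = +1 → QR.
(102/137) = -1 → non-residue.
(126/137) = +1 → QR.
Total quadratic residues among the 5: 4.

4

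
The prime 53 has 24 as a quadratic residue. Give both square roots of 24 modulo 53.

17, 36

53 ≡ 1 (mod 4), so we find a root by search.
Trying successive values, 17² = 289 ≡ 24 (mod 53). The other root is 53 − 17 = 36.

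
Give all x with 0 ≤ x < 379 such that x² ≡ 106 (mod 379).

Since 379 ≡ 3 (mod 4), a square root of 106 is 106^((379+1)/4) = 106^95 mod 379.
Repeated squaring: 106^2≡245, 106^4≡143, 106^8≡362, 106^16≡289, 106^32≡141, 106^64≡173 (mod 379).
106^95 = 106^(64+16+8+4+2+1) ≡ 248 (mod 379).
Check: 248² = 61504 ≡ 106 (mod 379). The two roots are 131 and 248.

131, 248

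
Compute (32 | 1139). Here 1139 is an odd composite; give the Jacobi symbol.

Pull out 2^5: since 1139 ≡ 3 (mod 8), (2/1139) = -1, so (2/1139)^5 = -1.
Reached (1/1139) = 1. Collecting the sign flips along the way, the symbol is -1.

-1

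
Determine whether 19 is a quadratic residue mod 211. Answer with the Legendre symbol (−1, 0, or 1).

Reciprocity: 19 ≡ 3 and 211 ≡ 3 (mod 4), so (19/211) = −(211/19).
Reduce top mod 19: now compute (2/19).
Pull out 2: since 19 ≡ 3 (mod 8), (2/19) = -1.
Reached (1/19) = 1. Collecting the sign flips along the way, the symbol is +1.

1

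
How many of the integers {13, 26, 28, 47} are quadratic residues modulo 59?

2

(13/59) = -1 → non-residue.
(26/59) = +1 → QR.
(28/59) = +1 → QR.
(47/59) = -1 → non-residue.
Total quadratic residues among the 4: 2.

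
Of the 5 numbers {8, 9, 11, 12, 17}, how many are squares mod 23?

(8/23) = +1 → QR.
(9/23) = +1 → QR.
(11/23) = -1 → non-residue.
(12/23) = +1 → QR.
(17/23) = -1 → non-residue.
Total quadratic residues among the 5: 3.

3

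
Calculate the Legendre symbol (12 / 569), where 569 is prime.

-1

Pull out 2^2: since 569 ≡ 1 (mod 8), (2/569) = +1, so (2/569)^2 = +1.
Reciprocity: 3 ≡ 3 and 569 ≡ 1 (mod 4), so (3/569) = +(569/3).
Reduce top mod 3: now compute (2/3).
Pull out 2: since 3 ≡ 3 (mod 8), (2/3) = -1.
Reached (1/3) = 1. Collecting the sign flips along the way, the symbol is -1.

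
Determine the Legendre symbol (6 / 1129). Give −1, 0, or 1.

1

Euler's criterion: (6/1129) ≡ 6^564 (mod 1129).
6^2 ≡ 36 (mod 1129)
6^4 ≡ 167 (mod 1129)
6^8 ≡ 793 (mod 1129)
6^16 ≡ 1125 (mod 1129)
6^32 ≡ 16 (mod 1129)
6^64 ≡ 256 (mod 1129)
6^128 ≡ 54 (mod 1129)
6^256 ≡ 658 (mod 1129)
6^512 ≡ 557 (mod 1129)
6^564 = 6^(512+32+16+4) ≡ 1 (mod 1129).
Result is 1, so (6/1129) = 1.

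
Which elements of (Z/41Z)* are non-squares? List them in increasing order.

Square k = 1,…,20 (k and 41−k give the same square):
1²=1, 2²=4, 3²=9, 4²=16, 5²=25, 6²=36, 7²≡8, 8²≡23, 9²≡40, 10²≡18, 11²≡39, 12²≡21, 13²≡5, 14²≡32, 15²≡20, 16²≡10, 17²≡2, 18²≡37, 19²≡33, 20²≡31 (mod 41).
The residues are {1, 2, 4, 5, 8, 9, 10, 16, 18, 20, 21, 23, 25, 31, 32, 33, 36, 37, 39, 40}; the non-residues are the remaining 20 nonzero classes.

3 6 7 11 12 13 14 15 17 19 22 24 26 27 28 29 30 34 35 38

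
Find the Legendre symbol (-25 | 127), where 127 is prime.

-1

First reduce: -25 ≡ 102 (mod 127).
Pull out 2: since 127 ≡ 7 (mod 8), (2/127) = +1.
Reciprocity: 51 ≡ 3 and 127 ≡ 3 (mod 4), so (51/127) = −(127/51).
Reduce top mod 51: now compute (25/51).
Reciprocity: 25 ≡ 1 and 51 ≡ 3 (mod 4), so (25/51) = +(51/25).
Reduce top mod 25: now compute (1/25).
Reached (1/25) = 1. Collecting the sign flips along the way, the symbol is -1.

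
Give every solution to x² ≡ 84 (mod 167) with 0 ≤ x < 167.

Since 167 ≡ 3 (mod 4), a square root of 84 is 84^((167+1)/4) = 84^42 mod 167.
Repeated squaring: 84^2≡42, 84^4≡94, 84^8≡152, 84^16≡58, 84^32≡24 (mod 167).
84^42 = 84^(32+8+2) ≡ 77 (mod 167).
Check: 77² = 5929 ≡ 84 (mod 167). The two roots are 77 and 90.

77, 90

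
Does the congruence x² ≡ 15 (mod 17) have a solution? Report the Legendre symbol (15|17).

1

Reciprocity: 15 ≡ 3 and 17 ≡ 1 (mod 4), so (15/17) = +(17/15).
Reduce top mod 15: now compute (2/15).
Pull out 2: since 15 ≡ 7 (mod 8), (2/15) = +1.
Reached (1/15) = 1. Collecting the sign flips along the way, the symbol is +1.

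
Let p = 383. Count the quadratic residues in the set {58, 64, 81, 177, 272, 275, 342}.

5

(58/383) = +1 → QR.
(64/383) = +1 → QR.
(81/383) = +1 → QR.
(177/383) = -1 → non-residue.
(272/383) = +1 → QR.
(275/383) = -1 → non-residue.
(342/383) = +1 → QR.
Total quadratic residues among the 7: 5.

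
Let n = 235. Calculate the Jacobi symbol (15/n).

0

Reciprocity: 15 ≡ 3 and 235 ≡ 3 (mod 4), so (15/235) = −(235/15).
Reduce top mod 15: now compute (10/15).
Pull out 2: since 15 ≡ 7 (mod 8), (2/15) = +1.
Reciprocity: 5 ≡ 1 and 15 ≡ 3 (mod 4), so (5/15) = +(15/5).
Reduce top mod 5: now compute (0/5).
Top reduces to 0: gcd > 1, so the symbol is 0.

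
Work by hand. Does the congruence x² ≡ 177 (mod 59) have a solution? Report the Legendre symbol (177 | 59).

0

First reduce: 177 ≡ 0 (mod 59).
Top reduces to 0: gcd > 1, so the symbol is 0.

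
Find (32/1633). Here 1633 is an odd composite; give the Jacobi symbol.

1

Pull out 2^5: since 1633 ≡ 1 (mod 8), (2/1633) = +1, so (2/1633)^5 = +1.
Reached (1/1633) = 1. Collecting the sign flips along the way, the symbol is +1.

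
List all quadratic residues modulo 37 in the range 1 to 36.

Square k = 1,…,18 (k and 37−k give the same square):
1²=1, 2²=4, 3²=9, 4²=16, 5²=25, 6²=36, 7²≡12, 8²≡27, 9²≡7, 10²≡26, 11²≡10, 12²≡33, 13²≡21, 14²≡11, 15²≡3, 16²≡34, 17²≡30, 18²≡28 (mod 37).
So the quadratic residues mod 37 are {1, 3, 4, 7, 9, 10, 11, 12, 16, 21, 25, 26, 27, 28, 30, 33, 34, 36}.

1,3,4,7,9,10,11,12,16,21,25,26,27,28,30,33,34,36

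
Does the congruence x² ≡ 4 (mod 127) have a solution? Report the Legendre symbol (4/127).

1

Pull out 2^2: since 127 ≡ 7 (mod 8), (2/127) = +1, so (2/127)^2 = +1.
Reached (1/127) = 1. Collecting the sign flips along the way, the symbol is +1.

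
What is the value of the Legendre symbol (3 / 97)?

Reciprocity: 3 ≡ 3 and 97 ≡ 1 (mod 4), so (3/97) = +(97/3).
Reduce top mod 3: now compute (1/3).
Reached (1/3) = 1. Collecting the sign flips along the way, the symbol is +1.

1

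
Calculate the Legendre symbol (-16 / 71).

First reduce: -16 ≡ 55 (mod 71).
Reciprocity: 55 ≡ 3 and 71 ≡ 3 (mod 4), so (55/71) = −(71/55).
Reduce top mod 55: now compute (16/55).
Pull out 2^4: since 55 ≡ 7 (mod 8), (2/55) = +1, so (2/55)^4 = +1.
Reached (1/55) = 1. Collecting the sign flips along the way, the symbol is -1.

-1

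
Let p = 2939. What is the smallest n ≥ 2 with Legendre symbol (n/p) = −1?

2

(2/2939) = −1, so 2 is the smallest positive non-residue mod 2939.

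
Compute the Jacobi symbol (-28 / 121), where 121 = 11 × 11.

1

First reduce: -28 ≡ 93 (mod 121).
Reciprocity: 93 ≡ 1 and 121 ≡ 1 (mod 4), so (93/121) = +(121/93).
Reduce top mod 93: now compute (28/93).
Pull out 2^2: since 93 ≡ 5 (mod 8), (2/93) = -1, so (2/93)^2 = +1.
Reciprocity: 7 ≡ 3 and 93 ≡ 1 (mod 4), so (7/93) = +(93/7).
Reduce top mod 7: now compute (2/7).
Pull out 2: since 7 ≡ 7 (mod 8), (2/7) = +1.
Reached (1/7) = 1. Collecting the sign flips along the way, the symbol is +1.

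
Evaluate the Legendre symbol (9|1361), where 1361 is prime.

1

Reciprocity: 9 ≡ 1 and 1361 ≡ 1 (mod 4), so (9/1361) = +(1361/9).
Reduce top mod 9: now compute (2/9).
Pull out 2: since 9 ≡ 1 (mod 8), (2/9) = +1.
Reached (1/9) = 1. Collecting the sign flips along the way, the symbol is +1.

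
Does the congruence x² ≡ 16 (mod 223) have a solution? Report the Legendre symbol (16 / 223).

1

Pull out 2^4: since 223 ≡ 7 (mod 8), (2/223) = +1, so (2/223)^4 = +1.
Reached (1/223) = 1. Collecting the sign flips along the way, the symbol is +1.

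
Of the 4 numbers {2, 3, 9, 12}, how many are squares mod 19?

1

(2/19) = -1 → non-residue.
(3/19) = -1 → non-residue.
(9/19) = +1 → QR.
(12/19) = -1 → non-residue.
Total quadratic residues among the 4: 1.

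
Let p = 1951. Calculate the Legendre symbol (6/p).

-1

Pull out 2: since 1951 ≡ 7 (mod 8), (2/1951) = +1.
Reciprocity: 3 ≡ 3 and 1951 ≡ 3 (mod 4), so (3/1951) = −(1951/3).
Reduce top mod 3: now compute (1/3).
Reached (1/3) = 1. Collecting the sign flips along the way, the symbol is -1.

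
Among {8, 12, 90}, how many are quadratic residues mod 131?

(8/131) = -1 → non-residue.
(12/131) = +1 → QR.
(90/131) = -1 → non-residue.
Total quadratic residues among the 3: 1.

1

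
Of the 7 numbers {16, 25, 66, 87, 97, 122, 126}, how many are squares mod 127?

(16/127) = +1 → QR.
(25/127) = +1 → QR.
(66/127) = -1 → non-residue.
(87/127) = +1 → QR.
(97/127) = -1 → non-residue.
(122/127) = +1 → QR.
(126/127) = -1 → non-residue.
Total quadratic residues among the 7: 4.

4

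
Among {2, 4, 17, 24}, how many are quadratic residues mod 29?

(2/29) = -1 → non-residue.
(4/29) = +1 → QR.
(17/29) = -1 → non-residue.
(24/29) = +1 → QR.
Total quadratic residues among the 4: 2.

2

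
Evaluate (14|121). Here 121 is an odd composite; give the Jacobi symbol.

1

Pull out 2: since 121 ≡ 1 (mod 8), (2/121) = +1.
Reciprocity: 7 ≡ 3 and 121 ≡ 1 (mod 4), so (7/121) = +(121/7).
Reduce top mod 7: now compute (2/7).
Pull out 2: since 7 ≡ 7 (mod 8), (2/7) = +1.
Reached (1/7) = 1. Collecting the sign flips along the way, the symbol is +1.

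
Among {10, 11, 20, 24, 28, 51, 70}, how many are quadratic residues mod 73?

(10/73) = -1 → non-residue.
(11/73) = -1 → non-residue.
(20/73) = -1 → non-residue.
(24/73) = +1 → QR.
(28/73) = -1 → non-residue.
(51/73) = -1 → non-residue.
(70/73) = +1 → QR.
Total quadratic residues among the 7: 2.

2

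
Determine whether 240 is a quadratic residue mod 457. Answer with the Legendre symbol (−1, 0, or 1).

-1

Pull out 2^4: since 457 ≡ 1 (mod 8), (2/457) = +1, so (2/457)^4 = +1.
Reciprocity: 15 ≡ 3 and 457 ≡ 1 (mod 4), so (15/457) = +(457/15).
Reduce top mod 15: now compute (7/15).
Reciprocity: 7 ≡ 3 and 15 ≡ 3 (mod 4), so (7/15) = −(15/7).
Reduce top mod 7: now compute (1/7).
Reached (1/7) = 1. Collecting the sign flips along the way, the symbol is -1.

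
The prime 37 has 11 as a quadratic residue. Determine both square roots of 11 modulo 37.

37 ≡ 1 (mod 4), so we find a root by search.
Trying successive values, 14² = 196 ≡ 11 (mod 37). The other root is 37 − 14 = 23.

14, 23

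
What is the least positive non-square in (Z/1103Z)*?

5

(2/1103) = +1, so 2 is a residue.
(3/1103) = +1, so 3 is a residue.
(4/1103) = +1, so 4 is a residue.
(5/1103) = −1, so 5 is the smallest positive non-residue mod 1103.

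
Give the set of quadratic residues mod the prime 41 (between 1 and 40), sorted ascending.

1 2 4 5 8 9 10 16 18 20 21 23 25 31 32 33 36 37 39 40

Square k = 1,…,20 (k and 41−k give the same square):
1²=1, 2²=4, 3²=9, 4²=16, 5²=25, 6²=36, 7²≡8, 8²≡23, 9²≡40, 10²≡18, 11²≡39, 12²≡21, 13²≡5, 14²≡32, 15²≡20, 16²≡10, 17²≡2, 18²≡37, 19²≡33, 20²≡31 (mod 41).
So the quadratic residues mod 41 are {1, 2, 4, 5, 8, 9, 10, 16, 18, 20, 21, 23, 25, 31, 32, 33, 36, 37, 39, 40}.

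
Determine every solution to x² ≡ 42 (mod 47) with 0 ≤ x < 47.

Since 47 ≡ 3 (mod 4), a square root of 42 is 42^((47+1)/4) = 42^12 mod 47.
Repeated squaring: 42^2≡25, 42^4≡14, 42^8≡8 (mod 47).
42^12 = 42^(8+4) ≡ 18 (mod 47).
Check: 18² = 324 ≡ 42 (mod 47). The two roots are 18 and 29.

18, 29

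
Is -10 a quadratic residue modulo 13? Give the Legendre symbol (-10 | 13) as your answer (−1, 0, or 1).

First reduce: -10 ≡ 3 (mod 13).
Reciprocity: 3 ≡ 3 and 13 ≡ 1 (mod 4), so (3/13) = +(13/3).
Reduce top mod 3: now compute (1/3).
Reached (1/3) = 1. Collecting the sign flips along the way, the symbol is +1.

1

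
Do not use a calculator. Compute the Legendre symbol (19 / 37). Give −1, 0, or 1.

Euler's criterion: (19/37) ≡ 19^18 (mod 37).
19^2 ≡ 28 (mod 37)
19^4 ≡ 7 (mod 37)
19^8 ≡ 12 (mod 37)
19^16 ≡ 33 (mod 37)
19^18 = 19^(16+2) ≡ 36 (mod 37).
Result is 36 ≡ −1, so (19/37) = −1.

-1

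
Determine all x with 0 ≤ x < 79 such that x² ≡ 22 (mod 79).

Since 79 ≡ 3 (mod 4), a square root of 22 is 22^((79+1)/4) = 22^20 mod 79.
Repeated squaring: 22^2≡10, 22^4≡21, 22^8≡46, 22^16≡62 (mod 79).
22^20 = 22^(16+4) ≡ 38 (mod 79).
Check: 38² = 1444 ≡ 22 (mod 79). The two roots are 38 and 41.

38, 41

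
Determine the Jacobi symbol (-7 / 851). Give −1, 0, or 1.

First reduce: -7 ≡ 844 (mod 851).
Pull out 2^2: since 851 ≡ 3 (mod 8), (2/851) = -1, so (2/851)^2 = +1.
Reciprocity: 211 ≡ 3 and 851 ≡ 3 (mod 4), so (211/851) = −(851/211).
Reduce top mod 211: now compute (7/211).
Reciprocity: 7 ≡ 3 and 211 ≡ 3 (mod 4), so (7/211) = −(211/7).
Reduce top mod 7: now compute (1/7).
Reached (1/7) = 1. Collecting the sign flips along the way, the symbol is +1.

1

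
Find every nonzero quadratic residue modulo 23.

Square k = 1,…,11 (k and 23−k give the same square):
1²=1, 2²=4, 3²=9, 4²=16, 5²≡2, 6²≡13, 7²≡3, 8²≡18, 9²≡12, 10²≡8, 11²≡6 (mod 23).
So the quadratic residues mod 23 are {1, 2, 3, 4, 6, 8, 9, 12, 13, 16, 18}.

1, 2, 3, 4, 6, 8, 9, 12, 13, 16, 18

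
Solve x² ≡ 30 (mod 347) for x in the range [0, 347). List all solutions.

77, 270

Since 347 ≡ 3 (mod 4), a square root of 30 is 30^((347+1)/4) = 30^87 mod 347.
Repeated squaring: 30^2≡206, 30^4≡102, 30^8≡341, 30^16≡36, 30^32≡255, 30^64≡136 (mod 347).
30^87 = 30^(64+16+4+2+1) ≡ 270 (mod 347).
Check: 270² = 72900 ≡ 30 (mod 347). The two roots are 77 and 270.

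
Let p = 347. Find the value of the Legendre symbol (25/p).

Reciprocity: 25 ≡ 1 and 347 ≡ 3 (mod 4), so (25/347) = +(347/25).
Reduce top mod 25: now compute (22/25).
Pull out 2: since 25 ≡ 1 (mod 8), (2/25) = +1.
Reciprocity: 11 ≡ 3 and 25 ≡ 1 (mod 4), so (11/25) = +(25/11).
Reduce top mod 11: now compute (3/11).
Reciprocity: 3 ≡ 3 and 11 ≡ 3 (mod 4), so (3/11) = −(11/3).
Reduce top mod 3: now compute (2/3).
Pull out 2: since 3 ≡ 3 (mod 8), (2/3) = -1.
Reached (1/3) = 1. Collecting the sign flips along the way, the symbol is +1.

1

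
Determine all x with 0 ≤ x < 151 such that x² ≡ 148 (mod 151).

Since 151 ≡ 3 (mod 4), a square root of 148 is 148^((151+1)/4) = 148^38 mod 151.
Repeated squaring: 148^2≡9, 148^4≡81, 148^8≡68, 148^16≡94, 148^32≡78 (mod 151).
148^38 = 148^(32+4+2) ≡ 86 (mod 151).
Check: 86² = 7396 ≡ 148 (mod 151). The two roots are 65 and 86.

65, 86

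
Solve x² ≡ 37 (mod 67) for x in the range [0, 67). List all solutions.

Since 67 ≡ 3 (mod 4), a square root of 37 is 37^((67+1)/4) = 37^17 mod 67.
Repeated squaring: 37^2≡29, 37^4≡37, 37^8≡29, 37^16≡37 (mod 67).
37^17 = 37^(16+1) ≡ 29 (mod 67).
Check: 29² = 841 ≡ 37 (mod 67). The two roots are 29 and 38.

29, 38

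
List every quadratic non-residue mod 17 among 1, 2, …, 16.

Square k = 1,…,8 (k and 17−k give the same square):
1²=1, 2²=4, 3²=9, 4²=16, 5²≡8, 6²≡2, 7²≡15, 8²≡13 (mod 17).
The residues are {1, 2, 4, 8, 9, 13, 15, 16}; the non-residues are the remaining 8 nonzero classes.

3 5 6 7 10 11 12 14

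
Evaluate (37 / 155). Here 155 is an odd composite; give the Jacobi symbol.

1

Reciprocity: 37 ≡ 1 and 155 ≡ 3 (mod 4), so (37/155) = +(155/37).
Reduce top mod 37: now compute (7/37).
Reciprocity: 7 ≡ 3 and 37 ≡ 1 (mod 4), so (7/37) = +(37/7).
Reduce top mod 7: now compute (2/7).
Pull out 2: since 7 ≡ 7 (mod 8), (2/7) = +1.
Reached (1/7) = 1. Collecting the sign flips along the way, the symbol is +1.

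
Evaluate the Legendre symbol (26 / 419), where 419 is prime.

-1

Pull out 2: since 419 ≡ 3 (mod 8), (2/419) = -1.
Reciprocity: 13 ≡ 1 and 419 ≡ 3 (mod 4), so (13/419) = +(419/13).
Reduce top mod 13: now compute (3/13).
Reciprocity: 3 ≡ 3 and 13 ≡ 1 (mod 4), so (3/13) = +(13/3).
Reduce top mod 3: now compute (1/3).
Reached (1/3) = 1. Collecting the sign flips along the way, the symbol is -1.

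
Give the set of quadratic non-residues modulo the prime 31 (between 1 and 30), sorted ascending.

Square k = 1,…,15 (k and 31−k give the same square):
1²=1, 2²=4, 3²=9, 4²=16, 5²=25, 6²≡5, 7²≡18, 8²≡2, 9²≡19, 10²≡7, 11²≡28, 12²≡20, 13²≡14, 14²≡10, 15²≡8 (mod 31).
The residues are {1, 2, 4, 5, 7, 8, 9, 10, 14, 16, 18, 19, 20, 25, 28}; the non-residues are the remaining 15 nonzero classes.

3 6 11 12 13 15 17 21 22 23 24 26 27 29 30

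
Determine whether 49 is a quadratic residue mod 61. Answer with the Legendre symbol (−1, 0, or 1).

Reciprocity: 49 ≡ 1 and 61 ≡ 1 (mod 4), so (49/61) = +(61/49).
Reduce top mod 49: now compute (12/49).
Pull out 2^2: since 49 ≡ 1 (mod 8), (2/49) = +1, so (2/49)^2 = +1.
Reciprocity: 3 ≡ 3 and 49 ≡ 1 (mod 4), so (3/49) = +(49/3).
Reduce top mod 3: now compute (1/3).
Reached (1/3) = 1. Collecting the sign flips along the way, the symbol is +1.

1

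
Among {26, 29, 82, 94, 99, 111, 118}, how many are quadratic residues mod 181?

5

(26/181) = -1 → non-residue.
(29/181) = +1 → QR.
(82/181) = +1 → QR.
(94/181) = +1 → QR.
(99/181) = +1 → QR.
(111/181) = +1 → QR.
(118/181) = -1 → non-residue.
Total quadratic residues among the 7: 5.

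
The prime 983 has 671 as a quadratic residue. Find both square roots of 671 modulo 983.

195, 788

Since 983 ≡ 3 (mod 4), a square root of 671 is 671^((983+1)/4) = 671^246 mod 983.
Repeated squaring: 671^2≡27, 671^4≡729, 671^8≡621, 671^16≡305, 671^32≡623, 671^64≡827, 671^128≡744 (mod 983).
671^246 = 671^(128+64+32+16+4+2) ≡ 195 (mod 983).
Check: 195² = 38025 ≡ 671 (mod 983). The two roots are 195 and 788.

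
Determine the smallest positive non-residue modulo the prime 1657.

(2/1657) = +1, so 2 is a residue.
(3/1657) = +1, so 3 is a residue.
(4/1657) = +1, so 4 is a residue.
(5/1657) = −1, so 5 is the smallest positive non-residue mod 1657.

5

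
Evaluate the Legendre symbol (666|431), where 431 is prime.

-1

Euler's criterion: (666/431) ≡ 235^215 (mod 431).
235^2 ≡ 57 (mod 431)
235^4 ≡ 232 (mod 431)
235^8 ≡ 380 (mod 431)
235^16 ≡ 15 (mod 431)
235^32 ≡ 225 (mod 431)
235^64 ≡ 198 (mod 431)
235^128 ≡ 414 (mod 431)
235^215 = 235^(128+64+16+4+2+1) ≡ 430 (mod 431).
Result is 430 ≡ −1, so (666/431) = −1.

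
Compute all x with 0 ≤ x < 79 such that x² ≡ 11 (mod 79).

13, 66

Since 79 ≡ 3 (mod 4), a square root of 11 is 11^((79+1)/4) = 11^20 mod 79.
Repeated squaring: 11^2≡42, 11^4≡26, 11^8≡44, 11^16≡40 (mod 79).
11^20 = 11^(16+4) ≡ 13 (mod 79).
Check: 13² = 169 ≡ 11 (mod 79). The two roots are 13 and 66.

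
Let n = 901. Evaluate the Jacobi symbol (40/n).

-1

Pull out 2^3: since 901 ≡ 5 (mod 8), (2/901) = -1, so (2/901)^3 = -1.
Reciprocity: 5 ≡ 1 and 901 ≡ 1 (mod 4), so (5/901) = +(901/5).
Reduce top mod 5: now compute (1/5).
Reached (1/5) = 1. Collecting the sign flips along the way, the symbol is -1.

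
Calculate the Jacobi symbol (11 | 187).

0

Reciprocity: 11 ≡ 3 and 187 ≡ 3 (mod 4), so (11/187) = −(187/11).
Reduce top mod 11: now compute (0/11).
Top reduces to 0: gcd > 1, so the symbol is 0.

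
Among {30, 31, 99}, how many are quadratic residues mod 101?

(30/101) = +1 → QR.
(31/101) = +1 → QR.
(99/101) = -1 → non-residue.
Total quadratic residues among the 3: 2.

2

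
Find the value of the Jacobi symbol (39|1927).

-1

Reciprocity: 39 ≡ 3 and 1927 ≡ 3 (mod 4), so (39/1927) = −(1927/39).
Reduce top mod 39: now compute (16/39).
Pull out 2^4: since 39 ≡ 7 (mod 8), (2/39) = +1, so (2/39)^4 = +1.
Reached (1/39) = 1. Collecting the sign flips along the way, the symbol is -1.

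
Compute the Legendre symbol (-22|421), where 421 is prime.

-1

First reduce: -22 ≡ 399 (mod 421).
Reciprocity: 399 ≡ 3 and 421 ≡ 1 (mod 4), so (399/421) = +(421/399).
Reduce top mod 399: now compute (22/399).
Pull out 2: since 399 ≡ 7 (mod 8), (2/399) = +1.
Reciprocity: 11 ≡ 3 and 399 ≡ 3 (mod 4), so (11/399) = −(399/11).
Reduce top mod 11: now compute (3/11).
Reciprocity: 3 ≡ 3 and 11 ≡ 3 (mod 4), so (3/11) = −(11/3).
Reduce top mod 3: now compute (2/3).
Pull out 2: since 3 ≡ 3 (mod 8), (2/3) = -1.
Reached (1/3) = 1. Collecting the sign flips along the way, the symbol is -1.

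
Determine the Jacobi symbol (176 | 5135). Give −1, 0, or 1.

-1

Pull out 2^4: since 5135 ≡ 7 (mod 8), (2/5135) = +1, so (2/5135)^4 = +1.
Reciprocity: 11 ≡ 3 and 5135 ≡ 3 (mod 4), so (11/5135) = −(5135/11).
Reduce top mod 11: now compute (9/11).
Reciprocity: 9 ≡ 1 and 11 ≡ 3 (mod 4), so (9/11) = +(11/9).
Reduce top mod 9: now compute (2/9).
Pull out 2: since 9 ≡ 1 (mod 8), (2/9) = +1.
Reached (1/9) = 1. Collecting the sign flips along the way, the symbol is -1.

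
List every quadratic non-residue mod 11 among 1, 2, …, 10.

2,6,7,8,10

Square k = 1,…,5 (k and 11−k give the same square):
1²=1, 2²=4, 3²=9, 4²≡5, 5²≡3 (mod 11).
The residues are {1, 3, 4, 5, 9}; the non-residues are the remaining 5 nonzero classes.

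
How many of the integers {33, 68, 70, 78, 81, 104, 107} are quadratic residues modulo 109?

(33/109) = -1 → non-residue.
(68/109) = -1 → non-residue.
(70/109) = -1 → non-residue.
(78/109) = +1 → QR.
(81/109) = +1 → QR.
(104/109) = +1 → QR.
(107/109) = -1 → non-residue.
Total quadratic residues among the 7: 3.

3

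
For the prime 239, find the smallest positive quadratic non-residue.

7

(2/239) = +1, so 2 is a residue.
(3/239) = +1, so 3 is a residue.
(4/239) = +1, so 4 is a residue.
(5/239) = +1, so 5 is a residue.
(6/239) = +1, so 6 is a residue.
(7/239) = −1, so 7 is the smallest positive non-residue mod 239.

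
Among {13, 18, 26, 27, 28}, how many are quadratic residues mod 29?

(13/29) = +1 → QR.
(18/29) = -1 → non-residue.
(26/29) = -1 → non-residue.
(27/29) = -1 → non-residue.
(28/29) = +1 → QR.
Total quadratic residues among the 5: 2.

2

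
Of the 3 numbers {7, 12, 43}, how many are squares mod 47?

2

(7/47) = +1 → QR.
(12/47) = +1 → QR.
(43/47) = -1 → non-residue.
Total quadratic residues among the 3: 2.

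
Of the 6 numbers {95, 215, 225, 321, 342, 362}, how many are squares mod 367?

4

(95/367) = +1 → QR.
(215/367) = +1 → QR.
(225/367) = +1 → QR.
(321/367) = -1 → non-residue.
(342/367) = -1 → non-residue.
(362/367) = +1 → QR.
Total quadratic residues among the 6: 4.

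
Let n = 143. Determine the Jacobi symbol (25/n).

Reciprocity: 25 ≡ 1 and 143 ≡ 3 (mod 4), so (25/143) = +(143/25).
Reduce top mod 25: now compute (18/25).
Pull out 2: since 25 ≡ 1 (mod 8), (2/25) = +1.
Reciprocity: 9 ≡ 1 and 25 ≡ 1 (mod 4), so (9/25) = +(25/9).
Reduce top mod 9: now compute (7/9).
Reciprocity: 7 ≡ 3 and 9 ≡ 1 (mod 4), so (7/9) = +(9/7).
Reduce top mod 7: now compute (2/7).
Pull out 2: since 7 ≡ 7 (mod 8), (2/7) = +1.
Reached (1/7) = 1. Collecting the sign flips along the way, the symbol is +1.

1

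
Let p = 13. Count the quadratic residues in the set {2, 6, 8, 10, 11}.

1

(2/13) = -1 → non-residue.
(6/13) = -1 → non-residue.
(8/13) = -1 → non-residue.
(10/13) = +1 → QR.
(11/13) = -1 → non-residue.
Total quadratic residues among the 5: 1.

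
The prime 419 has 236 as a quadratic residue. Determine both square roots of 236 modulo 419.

Since 419 ≡ 3 (mod 4), a square root of 236 is 236^((419+1)/4) = 236^105 mod 419.
Repeated squaring: 236^2≡388, 236^4≡123, 236^8≡45, 236^16≡349, 236^32≡291, 236^64≡43 (mod 419).
236^105 = 236^(64+32+8+1) ≡ 115 (mod 419).
Check: 115² = 13225 ≡ 236 (mod 419). The two roots are 115 and 304.

115, 304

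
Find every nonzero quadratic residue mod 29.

1, 4, 5, 6, 7, 9, 13, 16, 20, 22, 23, 24, 25, 28

Square k = 1,…,14 (k and 29−k give the same square):
1²=1, 2²=4, 3²=9, 4²=16, 5²=25, 6²≡7, 7²≡20, 8²≡6, 9²≡23, 10²≡13, 11²≡5, 12²≡28, 13²≡24, 14²≡22 (mod 29).
So the quadratic residues mod 29 are {1, 4, 5, 6, 7, 9, 13, 16, 20, 22, 23, 24, 25, 28}.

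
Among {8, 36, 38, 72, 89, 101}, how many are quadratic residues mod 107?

3

(8/107) = -1 → non-residue.
(36/107) = +1 → QR.
(38/107) = -1 → non-residue.
(72/107) = -1 → non-residue.
(89/107) = +1 → QR.
(101/107) = +1 → QR.
Total quadratic residues among the 6: 3.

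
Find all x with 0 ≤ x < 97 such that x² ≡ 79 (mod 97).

46, 51

97 ≡ 1 (mod 4), so we find a root by search.
Trying successive values, 46² = 2116 ≡ 79 (mod 97). The other root is 97 − 46 = 51.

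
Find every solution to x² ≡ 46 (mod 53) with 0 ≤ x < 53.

53 ≡ 1 (mod 4), so we find a root by search.
Trying successive values, 24² = 576 ≡ 46 (mod 53). The other root is 53 − 24 = 29.

24, 29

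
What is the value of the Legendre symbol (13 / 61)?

Reciprocity: 13 ≡ 1 and 61 ≡ 1 (mod 4), so (13/61) = +(61/13).
Reduce top mod 13: now compute (9/13).
Reciprocity: 9 ≡ 1 and 13 ≡ 1 (mod 4), so (9/13) = +(13/9).
Reduce top mod 9: now compute (4/9).
Pull out 2^2: since 9 ≡ 1 (mod 8), (2/9) = +1, so (2/9)^2 = +1.
Reached (1/9) = 1. Collecting the sign flips along the way, the symbol is +1.

1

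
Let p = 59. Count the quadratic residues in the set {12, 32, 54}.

(12/59) = +1 → QR.
(32/59) = -1 → non-residue.
(54/59) = -1 → non-residue.
Total quadratic residues among the 3: 1.

1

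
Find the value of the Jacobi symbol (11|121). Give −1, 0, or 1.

0

Reciprocity: 11 ≡ 3 and 121 ≡ 1 (mod 4), so (11/121) = +(121/11).
Reduce top mod 11: now compute (0/11).
Top reduces to 0: gcd > 1, so the symbol is 0.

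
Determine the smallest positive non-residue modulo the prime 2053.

(2/2053) = −1, so 2 is the smallest positive non-residue mod 2053.

2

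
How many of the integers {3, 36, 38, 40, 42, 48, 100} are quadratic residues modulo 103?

3

(3/103) = -1 → non-residue.
(36/103) = +1 → QR.
(38/103) = +1 → QR.
(40/103) = -1 → non-residue.
(42/103) = -1 → non-residue.
(48/103) = -1 → non-residue.
(100/103) = +1 → QR.
Total quadratic residues among the 7: 3.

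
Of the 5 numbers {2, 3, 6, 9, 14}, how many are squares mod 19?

(2/19) = -1 → non-residue.
(3/19) = -1 → non-residue.
(6/19) = +1 → QR.
(9/19) = +1 → QR.
(14/19) = -1 → non-residue.
Total quadratic residues among the 5: 2.

2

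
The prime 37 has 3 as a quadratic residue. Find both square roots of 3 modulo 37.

15, 22

37 ≡ 1 (mod 4), so we find a root by search.
Trying successive values, 15² = 225 ≡ 3 (mod 37). The other root is 37 − 15 = 22.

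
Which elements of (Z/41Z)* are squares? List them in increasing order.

1,2,4,5,8,9,10,16,18,20,21,23,25,31,32,33,36,37,39,40

Square k = 1,…,20 (k and 41−k give the same square):
1²=1, 2²=4, 3²=9, 4²=16, 5²=25, 6²=36, 7²≡8, 8²≡23, 9²≡40, 10²≡18, 11²≡39, 12²≡21, 13²≡5, 14²≡32, 15²≡20, 16²≡10, 17²≡2, 18²≡37, 19²≡33, 20²≡31 (mod 41).
So the quadratic residues mod 41 are {1, 2, 4, 5, 8, 9, 10, 16, 18, 20, 21, 23, 25, 31, 32, 33, 36, 37, 39, 40}.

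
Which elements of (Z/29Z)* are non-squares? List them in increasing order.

2, 3, 8, 10, 11, 12, 14, 15, 17, 18, 19, 21, 26, 27

Square k = 1,…,14 (k and 29−k give the same square):
1²=1, 2²=4, 3²=9, 4²=16, 5²=25, 6²≡7, 7²≡20, 8²≡6, 9²≡23, 10²≡13, 11²≡5, 12²≡28, 13²≡24, 14²≡22 (mod 29).
The residues are {1, 4, 5, 6, 7, 9, 13, 16, 20, 22, 23, 24, 25, 28}; the non-residues are the remaining 14 nonzero classes.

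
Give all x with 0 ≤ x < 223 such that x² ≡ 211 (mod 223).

Since 223 ≡ 3 (mod 4), a square root of 211 is 211^((223+1)/4) = 211^56 mod 223.
Repeated squaring: 211^2≡144, 211^4≡220, 211^8≡9, 211^16≡81, 211^32≡94 (mod 223).
211^56 = 211^(32+16+8) ≡ 65 (mod 223).
Check: 65² = 4225 ≡ 211 (mod 223). The two roots are 65 and 158.

65, 158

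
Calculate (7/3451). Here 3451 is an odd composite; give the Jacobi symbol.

Reciprocity: 7 ≡ 3 and 3451 ≡ 3 (mod 4), so (7/3451) = −(3451/7).
Reduce top mod 7: now compute (0/7).
Top reduces to 0: gcd > 1, so the symbol is 0.

0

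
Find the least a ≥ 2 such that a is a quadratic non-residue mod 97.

5

(2/97) = +1, so 2 is a residue.
(3/97) = +1, so 3 is a residue.
(4/97) = +1, so 4 is a residue.
(5/97) = −1, so 5 is the smallest positive non-residue mod 97.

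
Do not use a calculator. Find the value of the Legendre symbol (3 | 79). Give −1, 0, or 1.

Reciprocity: 3 ≡ 3 and 79 ≡ 3 (mod 4), so (3/79) = −(79/3).
Reduce top mod 3: now compute (1/3).
Reached (1/3) = 1. Collecting the sign flips along the way, the symbol is -1.

-1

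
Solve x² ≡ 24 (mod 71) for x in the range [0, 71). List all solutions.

33, 38

Since 71 ≡ 3 (mod 4), a square root of 24 is 24^((71+1)/4) = 24^18 mod 71.
Repeated squaring: 24^2≡8, 24^4≡64, 24^8≡49, 24^16≡58 (mod 71).
24^18 = 24^(16+2) ≡ 38 (mod 71).
Check: 38² = 1444 ≡ 24 (mod 71). The two roots are 33 and 38.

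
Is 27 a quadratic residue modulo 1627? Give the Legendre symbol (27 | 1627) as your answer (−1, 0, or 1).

-1

Reciprocity: 27 ≡ 3 and 1627 ≡ 3 (mod 4), so (27/1627) = −(1627/27).
Reduce top mod 27: now compute (7/27).
Reciprocity: 7 ≡ 3 and 27 ≡ 3 (mod 4), so (7/27) = −(27/7).
Reduce top mod 7: now compute (6/7).
Pull out 2: since 7 ≡ 7 (mod 8), (2/7) = +1.
Reciprocity: 3 ≡ 3 and 7 ≡ 3 (mod 4), so (3/7) = −(7/3).
Reduce top mod 3: now compute (1/3).
Reached (1/3) = 1. Collecting the sign flips along the way, the symbol is -1.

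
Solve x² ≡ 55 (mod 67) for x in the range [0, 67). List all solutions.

Since 67 ≡ 3 (mod 4), a square root of 55 is 55^((67+1)/4) = 55^17 mod 67.
Repeated squaring: 55^2≡10, 55^4≡33, 55^8≡17, 55^16≡21 (mod 67).
55^17 = 55^(16+1) ≡ 16 (mod 67).
Check: 16² = 256 ≡ 55 (mod 67). The two roots are 16 and 51.

16, 51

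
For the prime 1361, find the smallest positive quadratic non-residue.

(2/1361) = +1, so 2 is a residue.
(3/1361) = −1, so 3 is the smallest positive non-residue mod 1361.

3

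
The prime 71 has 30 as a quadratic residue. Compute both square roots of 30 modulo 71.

Since 71 ≡ 3 (mod 4), a square root of 30 is 30^((71+1)/4) = 30^18 mod 71.
Repeated squaring: 30^2≡48, 30^4≡32, 30^8≡30, 30^16≡48 (mod 71).
30^18 = 30^(16+2) ≡ 32 (mod 71).
Check: 32² = 1024 ≡ 30 (mod 71). The two roots are 32 and 39.

32, 39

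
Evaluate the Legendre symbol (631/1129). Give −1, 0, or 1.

Euler's criterion: (631/1129) ≡ 631^564 (mod 1129).
631^2 ≡ 753 (mod 1129)
631^4 ≡ 251 (mod 1129)
631^8 ≡ 906 (mod 1129)
631^16 ≡ 53 (mod 1129)
631^32 ≡ 551 (mod 1129)
631^64 ≡ 1029 (mod 1129)
631^128 ≡ 968 (mod 1129)
631^256 ≡ 1083 (mod 1129)
631^512 ≡ 987 (mod 1129)
631^564 = 631^(512+32+16+4) ≡ 1128 (mod 1129).
Result is 1128 ≡ −1, so (631/1129) = −1.

-1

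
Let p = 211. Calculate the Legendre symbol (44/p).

1

Pull out 2^2: since 211 ≡ 3 (mod 8), (2/211) = -1, so (2/211)^2 = +1.
Reciprocity: 11 ≡ 3 and 211 ≡ 3 (mod 4), so (11/211) = −(211/11).
Reduce top mod 11: now compute (2/11).
Pull out 2: since 11 ≡ 3 (mod 8), (2/11) = -1.
Reached (1/11) = 1. Collecting the sign flips along the way, the symbol is +1.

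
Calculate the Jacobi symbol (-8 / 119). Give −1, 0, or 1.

First reduce: -8 ≡ 111 (mod 119).
Reciprocity: 111 ≡ 3 and 119 ≡ 3 (mod 4), so (111/119) = −(119/111).
Reduce top mod 111: now compute (8/111).
Pull out 2^3: since 111 ≡ 7 (mod 8), (2/111) = +1, so (2/111)^3 = +1.
Reached (1/111) = 1. Collecting the sign flips along the way, the symbol is -1.

-1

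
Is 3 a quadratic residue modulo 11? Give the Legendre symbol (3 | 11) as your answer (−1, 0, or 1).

1

Reciprocity: 3 ≡ 3 and 11 ≡ 3 (mod 4), so (3/11) = −(11/3).
Reduce top mod 3: now compute (2/3).
Pull out 2: since 3 ≡ 3 (mod 8), (2/3) = -1.
Reached (1/3) = 1. Collecting the sign flips along the way, the symbol is +1.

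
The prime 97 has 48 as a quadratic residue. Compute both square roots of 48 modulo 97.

40, 57

97 ≡ 1 (mod 4), so we find a root by search.
Trying successive values, 40² = 1600 ≡ 48 (mod 97). The other root is 97 − 40 = 57.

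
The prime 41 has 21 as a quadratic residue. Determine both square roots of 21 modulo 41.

12, 29

41 ≡ 1 (mod 4), so we find a root by search.
Trying successive values, 12² = 144 ≡ 21 (mod 41). The other root is 41 − 12 = 29.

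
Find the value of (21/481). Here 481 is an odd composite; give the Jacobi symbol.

Reciprocity: 21 ≡ 1 and 481 ≡ 1 (mod 4), so (21/481) = +(481/21).
Reduce top mod 21: now compute (19/21).
Reciprocity: 19 ≡ 3 and 21 ≡ 1 (mod 4), so (19/21) = +(21/19).
Reduce top mod 19: now compute (2/19).
Pull out 2: since 19 ≡ 3 (mod 8), (2/19) = -1.
Reached (1/19) = 1. Collecting the sign flips along the way, the symbol is -1.

-1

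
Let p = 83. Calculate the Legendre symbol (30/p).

1

Pull out 2: since 83 ≡ 3 (mod 8), (2/83) = -1.
Reciprocity: 15 ≡ 3 and 83 ≡ 3 (mod 4), so (15/83) = −(83/15).
Reduce top mod 15: now compute (8/15).
Pull out 2^3: since 15 ≡ 7 (mod 8), (2/15) = +1, so (2/15)^3 = +1.
Reached (1/15) = 1. Collecting the sign flips along the way, the symbol is +1.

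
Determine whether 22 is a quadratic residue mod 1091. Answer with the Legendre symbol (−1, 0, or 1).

Euler's criterion: (22/1091) ≡ 22^545 (mod 1091).
22^2 ≡ 484 (mod 1091)
22^4 ≡ 782 (mod 1091)
22^8 ≡ 564 (mod 1091)
22^16 ≡ 615 (mod 1091)
22^32 ≡ 739 (mod 1091)
22^64 ≡ 621 (mod 1091)
22^128 ≡ 518 (mod 1091)
22^256 ≡ 1029 (mod 1091)
22^512 ≡ 571 (mod 1091)
22^545 = 22^(512+32+1) ≡ 1090 (mod 1091).
Result is 1090 ≡ −1, so (22/1091) = −1.

-1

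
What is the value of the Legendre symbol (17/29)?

Euler's criterion: (17/29) ≡ 17^14 (mod 29).
17^2 ≡ 28 (mod 29)
17^4 ≡ 1 (mod 29)
17^8 ≡ 1 (mod 29)
17^14 = 17^(8+4+2) ≡ 28 (mod 29).
Result is 28 ≡ −1, so (17/29) = −1.

-1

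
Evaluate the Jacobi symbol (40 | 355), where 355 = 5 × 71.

Pull out 2^3: since 355 ≡ 3 (mod 8), (2/355) = -1, so (2/355)^3 = -1.
Reciprocity: 5 ≡ 1 and 355 ≡ 3 (mod 4), so (5/355) = +(355/5).
Reduce top mod 5: now compute (0/5).
Top reduces to 0: gcd > 1, so the symbol is 0.

0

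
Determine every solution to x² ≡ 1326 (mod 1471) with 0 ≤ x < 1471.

143, 1328

Since 1471 ≡ 3 (mod 4), a square root of 1326 is 1326^((1471+1)/4) = 1326^368 mod 1471.
Repeated squaring: 1326^2≡431, 1326^4≡415, 1326^8≡118, 1326^16≡685, 1326^32≡1447, 1326^64≡576, 1326^128≡801, 1326^256≡245 (mod 1471).
1326^368 = 1326^(256+64+32+16) ≡ 1328 (mod 1471).
Check: 1328² = 1763584 ≡ 1326 (mod 1471). The two roots are 143 and 1328.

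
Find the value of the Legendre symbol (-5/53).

-1

Euler's criterion: (-5/53) ≡ 48^26 (mod 53).
48^2 ≡ 25 (mod 53)
48^4 ≡ 42 (mod 53)
48^8 ≡ 15 (mod 53)
48^16 ≡ 13 (mod 53)
48^26 = 48^(16+8+2) ≡ 52 (mod 53).
Result is 52 ≡ −1, so (-5/53) = −1.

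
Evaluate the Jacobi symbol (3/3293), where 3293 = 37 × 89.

-1

Reciprocity: 3 ≡ 3 and 3293 ≡ 1 (mod 4), so (3/3293) = +(3293/3).
Reduce top mod 3: now compute (2/3).
Pull out 2: since 3 ≡ 3 (mod 8), (2/3) = -1.
Reached (1/3) = 1. Collecting the sign flips along the way, the symbol is -1.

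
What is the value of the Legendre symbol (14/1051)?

Pull out 2: since 1051 ≡ 3 (mod 8), (2/1051) = -1.
Reciprocity: 7 ≡ 3 and 1051 ≡ 3 (mod 4), so (7/1051) = −(1051/7).
Reduce top mod 7: now compute (1/7).
Reached (1/7) = 1. Collecting the sign flips along the way, the symbol is +1.

1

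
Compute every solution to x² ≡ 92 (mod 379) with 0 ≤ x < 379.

Since 379 ≡ 3 (mod 4), a square root of 92 is 92^((379+1)/4) = 92^95 mod 379.
Repeated squaring: 92^2≡126, 92^4≡337, 92^8≡248, 92^16≡106, 92^32≡245, 92^64≡143 (mod 379).
92^95 = 92^(64+16+8+4+2+1) ≡ 146 (mod 379).
Check: 146² = 21316 ≡ 92 (mod 379). The two roots are 146 and 233.

146, 233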